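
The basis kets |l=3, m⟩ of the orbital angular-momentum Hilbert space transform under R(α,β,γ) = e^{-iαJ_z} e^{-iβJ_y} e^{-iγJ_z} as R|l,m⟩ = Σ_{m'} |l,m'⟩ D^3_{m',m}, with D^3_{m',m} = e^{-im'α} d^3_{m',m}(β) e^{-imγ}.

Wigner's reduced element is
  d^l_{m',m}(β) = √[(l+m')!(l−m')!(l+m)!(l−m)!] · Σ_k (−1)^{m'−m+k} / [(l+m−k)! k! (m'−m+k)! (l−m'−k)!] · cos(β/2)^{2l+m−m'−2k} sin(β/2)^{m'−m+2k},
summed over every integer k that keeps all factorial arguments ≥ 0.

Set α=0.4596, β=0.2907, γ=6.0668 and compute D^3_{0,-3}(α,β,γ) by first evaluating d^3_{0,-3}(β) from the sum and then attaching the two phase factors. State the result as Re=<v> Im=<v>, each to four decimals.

First d^3_{0,-3}(β=0.2907), then the phase factors e^{-i(0)α} and e^{-i(-3)γ}:
Half-angle: c=0.989455, s=0.144839. N=√(6·6·1·720)=160.996894
k∈{0} keeps every argument non-negative
  k=0: (−1)^3·160.9969/(36)·0.9895^3·0.1448^3 = -0.013163
d^3_{0,-3}(0.2907) = -0.013163
Attach z-rotation phases: D = e^{-i(0)(0.4596)}·(-0.013163)·e^{-i(-3)(6.0668)} = -0.010486+0.007957i

Re=-0.0105 Im=0.0080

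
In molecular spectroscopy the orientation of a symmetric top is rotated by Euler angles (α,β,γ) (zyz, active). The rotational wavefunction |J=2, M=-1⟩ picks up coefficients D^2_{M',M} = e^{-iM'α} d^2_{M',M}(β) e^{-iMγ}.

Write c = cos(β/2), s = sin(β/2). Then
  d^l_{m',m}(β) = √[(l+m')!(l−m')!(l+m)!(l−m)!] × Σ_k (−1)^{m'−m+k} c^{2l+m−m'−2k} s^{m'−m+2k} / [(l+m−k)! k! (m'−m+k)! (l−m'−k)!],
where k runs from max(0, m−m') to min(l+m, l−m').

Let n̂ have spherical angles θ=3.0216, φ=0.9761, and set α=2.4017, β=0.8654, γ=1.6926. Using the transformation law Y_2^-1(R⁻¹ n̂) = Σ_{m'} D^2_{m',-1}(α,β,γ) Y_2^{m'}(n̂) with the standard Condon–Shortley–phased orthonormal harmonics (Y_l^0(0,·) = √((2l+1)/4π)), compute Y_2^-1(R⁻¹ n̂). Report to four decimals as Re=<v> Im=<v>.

Re=0.1027 Im=-0.3639

Need the full column D^2_{m',-1} for m'=−2..2 at α=2.4017, β=0.8654, γ=1.6926.
cos(β/2)=0.907837, sin(β/2)=0.419323
d^2_{-2,-1}: single k=1 term ⇒ +0.627484;  D = +0.613328+0.132532i
d^2_{-1,-1}: k∈[0..1] ⇒ +0.679253 -0.434746 = +0.244507;  D = -0.141687-0.199270i
d^2_{0,-1}: k∈[0..1] ⇒ -0.768508 +0.163957 = -0.604550;  D = +0.073455-0.600071i
d^2_{1,-1}: k∈[0..1] ⇒ +0.434746 -0.030917 = +0.403829;  D = +0.306485-0.262953i
d^2_{2,-1}: single k=0 term ⇒ -0.133871;  D = +0.133807+0.004122i
Y_2^{m'}(θ=3.0216,φ=0.9761) and Σ D·Y over m':
  (+0.6133+0.1325i)·(-0.0021-0.0051i)  (-0.1417-0.1993i)·(-0.0514+0.0761i)  (+0.0735-0.6001i)·(+0.6172+0.0000i)  (+0.3065-0.2630i)·(+0.0514+0.0761i)  (+0.1338+0.0041i)·(-0.0021+0.0051i)
Y_2^-1(R⁻¹ n̂) = +0.102664-0.363867i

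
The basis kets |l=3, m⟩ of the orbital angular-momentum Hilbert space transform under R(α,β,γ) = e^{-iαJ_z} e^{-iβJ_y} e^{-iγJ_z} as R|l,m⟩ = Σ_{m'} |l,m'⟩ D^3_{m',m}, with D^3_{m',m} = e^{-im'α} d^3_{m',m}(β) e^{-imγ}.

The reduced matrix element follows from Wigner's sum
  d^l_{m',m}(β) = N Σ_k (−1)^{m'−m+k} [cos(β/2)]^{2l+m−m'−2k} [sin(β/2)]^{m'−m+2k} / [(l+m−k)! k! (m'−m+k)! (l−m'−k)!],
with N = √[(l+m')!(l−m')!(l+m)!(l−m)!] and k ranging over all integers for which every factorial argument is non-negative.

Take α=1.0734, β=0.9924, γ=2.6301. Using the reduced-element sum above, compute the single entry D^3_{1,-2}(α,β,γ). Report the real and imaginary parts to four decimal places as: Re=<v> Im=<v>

Re=0.1987 Im=0.3427

D^3_{1,-2}(1.0734,0.9924,2.6301) = e^{-i·1·1.0734}·d^3_{1,-2}(0.9924)·e^{-i·-2·2.6301}. Compute d first:
c=cos(0.9924/2)=0.879398, s=sin(0.9924/2)=0.476087; N=√[24·2·1·120]=75.894664
k∈{0,1} keeps every argument non-negative
  k=0: (−1)^3·75.8947/(12)·0.8794^3·0.4761^3 = -0.464137
  k=1: (−1)^4·75.8947/(24)·0.8794^1·0.4761^5 = +0.068017
d^3_{1,-2}(0.9924) = -0.464137 +0.068017 = -0.396120
Phases: e^{-i·(1)·1.0734}=+0.477139-0.878828i, e^{-i·(-2)·2.6301}=+0.520820-0.853667i ⇒ D=+0.198742+0.342655i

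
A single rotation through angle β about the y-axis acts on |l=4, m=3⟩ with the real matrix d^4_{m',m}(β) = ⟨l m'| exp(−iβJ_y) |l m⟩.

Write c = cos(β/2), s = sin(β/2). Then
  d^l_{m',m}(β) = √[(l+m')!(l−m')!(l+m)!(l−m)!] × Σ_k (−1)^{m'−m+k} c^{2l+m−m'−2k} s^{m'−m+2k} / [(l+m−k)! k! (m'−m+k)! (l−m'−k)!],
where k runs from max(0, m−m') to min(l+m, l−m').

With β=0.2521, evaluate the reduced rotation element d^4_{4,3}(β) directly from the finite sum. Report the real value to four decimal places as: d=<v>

d^4_{4,3}(β=0.2521) via Wigner's sum:
c=cos(0.2521/2)=0.992066, s=sin(0.2521/2)=0.125716; N=√[40320·1·5040·1]=14255.272709
k∈{0} keeps every argument non-negative
  k=0: (−1)^1·14255.2727/(5040)·0.9921^7·0.1257^1 = -0.336296
d^4_{4,3}(0.2521) = -0.336296

d=-0.3363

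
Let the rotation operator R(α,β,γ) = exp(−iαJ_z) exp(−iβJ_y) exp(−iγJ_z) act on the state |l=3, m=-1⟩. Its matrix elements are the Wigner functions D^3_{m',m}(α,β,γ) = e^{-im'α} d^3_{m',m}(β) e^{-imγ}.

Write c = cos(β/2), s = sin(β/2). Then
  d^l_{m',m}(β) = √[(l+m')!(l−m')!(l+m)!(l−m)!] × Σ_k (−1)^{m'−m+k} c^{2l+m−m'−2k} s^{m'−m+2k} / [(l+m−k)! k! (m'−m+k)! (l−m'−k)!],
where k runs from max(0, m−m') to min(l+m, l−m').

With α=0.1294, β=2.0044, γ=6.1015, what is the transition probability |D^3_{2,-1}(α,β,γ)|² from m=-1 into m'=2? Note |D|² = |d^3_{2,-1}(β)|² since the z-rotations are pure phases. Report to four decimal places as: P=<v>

Split into d^3_{2,-1}(β=2.0044) × two z-phases.
c=cos(2.0044/2)=0.538450, s=sin(2.0044/2)=0.842658; N=√[120·1·2·24]=75.894664
Admissible k: 0..1 (factorial args all ≥0)
  k=0: (−1)^3·75.8947/(12)·0.5384^3·0.8427^3 = -0.590771
  k=1: (−1)^4·75.8947/(24)·0.5384^1·0.8427^5 = +0.723437
d^3_{2,-1}(2.0044) = -0.590771 +0.723437 = +0.132667
|D^3_{2,-1}|² = |d^3_{2,-1}(β)|² = (+0.132667)² = 0.017600 (the z-rotation phases have unit modulus)

P=0.0176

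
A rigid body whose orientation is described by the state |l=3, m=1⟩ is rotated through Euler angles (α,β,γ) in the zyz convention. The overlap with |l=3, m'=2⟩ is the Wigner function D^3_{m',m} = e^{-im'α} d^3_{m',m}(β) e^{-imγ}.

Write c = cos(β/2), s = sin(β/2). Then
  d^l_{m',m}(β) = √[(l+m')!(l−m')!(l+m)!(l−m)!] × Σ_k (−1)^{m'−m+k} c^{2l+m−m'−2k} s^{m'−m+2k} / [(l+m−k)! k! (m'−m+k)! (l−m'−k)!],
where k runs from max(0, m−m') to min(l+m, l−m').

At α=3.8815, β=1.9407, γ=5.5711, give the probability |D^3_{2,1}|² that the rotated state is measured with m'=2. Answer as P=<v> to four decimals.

P=0.2406

Split into d^3_{2,1}(β=1.9407) × two z-phases.
With c≡cos(β/2)=0.565011 and s≡sin(β/2)=0.825084, N=[120·1·24·2]^{1/2}=75.894664
k∈{0,1} keeps every argument non-negative
  k=0: (−1)^1·75.8947/(24)·0.5650^5·0.8251^1 = -0.150239
  k=1: (−1)^2·75.8947/(12)·0.5650^3·0.8251^3 = +0.640758
d^3_{2,1}(1.9407) = -0.150239 +0.640758 = +0.490519
|D^3_{2,1}|² = |d^3_{2,1}(β)|² = (+0.490519)² = 0.240609 (the z-rotation phases have unit modulus)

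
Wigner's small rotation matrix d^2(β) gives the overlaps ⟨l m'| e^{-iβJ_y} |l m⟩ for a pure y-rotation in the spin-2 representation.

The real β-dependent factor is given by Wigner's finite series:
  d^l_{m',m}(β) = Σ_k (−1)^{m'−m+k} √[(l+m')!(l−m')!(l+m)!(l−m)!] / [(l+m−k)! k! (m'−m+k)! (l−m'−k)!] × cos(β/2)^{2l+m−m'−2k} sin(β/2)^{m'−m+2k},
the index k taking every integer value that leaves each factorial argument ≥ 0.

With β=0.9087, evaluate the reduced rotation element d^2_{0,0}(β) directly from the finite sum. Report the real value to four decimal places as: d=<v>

d=0.0669

d^2_{0,0}(β=0.9087) via Wigner's sum:
c=cos(0.9087/2)=0.898546, s=sin(0.9087/2)=0.438878; N=√[2·2·2·2]=4.000000
The bounds max(0,m−m')=0 and min(l+m,l−m')=2 give 3 terms
  k=0: (−1)^0·4.0000/(4)·0.8985^4·0.4389^0 = +0.651872
  k=1: (−1)^1·4.0000/(1)·0.8985^2·0.4389^2 = -0.622056
  k=2: (−1)^2·4.0000/(4)·0.8985^0·0.4389^4 = +0.037100
d^2_{0,0}(0.9087) = +0.651872 -0.622056 +0.037100 = +0.066916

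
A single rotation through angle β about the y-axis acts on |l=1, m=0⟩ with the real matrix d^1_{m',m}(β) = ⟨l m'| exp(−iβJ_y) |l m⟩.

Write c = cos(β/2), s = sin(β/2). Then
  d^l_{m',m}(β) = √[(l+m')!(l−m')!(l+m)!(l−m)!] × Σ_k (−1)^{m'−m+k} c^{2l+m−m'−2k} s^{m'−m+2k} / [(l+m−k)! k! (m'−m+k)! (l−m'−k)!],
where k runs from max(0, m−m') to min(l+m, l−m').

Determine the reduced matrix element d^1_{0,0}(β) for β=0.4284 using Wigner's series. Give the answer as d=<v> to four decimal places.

d=0.9096

d^1_{0,0}(β=0.4284) via Wigner's sum:
c=cos(0.4284/2)=0.977147, s=sin(0.4284/2)=0.212566; N=√[1·1·1·1]=1.000000
The bounds max(0,m−m')=0 and min(l+m,l−m')=1 give 2 terms
  k=0: (−1)^0·1.0000/(1)·0.9771^2·0.2126^0 = +0.954816
  k=1: (−1)^1·1.0000/(1)·0.9771^0·0.2126^2 = -0.045184
d^1_{0,0}(0.4284) = +0.954816 -0.045184 = +0.909632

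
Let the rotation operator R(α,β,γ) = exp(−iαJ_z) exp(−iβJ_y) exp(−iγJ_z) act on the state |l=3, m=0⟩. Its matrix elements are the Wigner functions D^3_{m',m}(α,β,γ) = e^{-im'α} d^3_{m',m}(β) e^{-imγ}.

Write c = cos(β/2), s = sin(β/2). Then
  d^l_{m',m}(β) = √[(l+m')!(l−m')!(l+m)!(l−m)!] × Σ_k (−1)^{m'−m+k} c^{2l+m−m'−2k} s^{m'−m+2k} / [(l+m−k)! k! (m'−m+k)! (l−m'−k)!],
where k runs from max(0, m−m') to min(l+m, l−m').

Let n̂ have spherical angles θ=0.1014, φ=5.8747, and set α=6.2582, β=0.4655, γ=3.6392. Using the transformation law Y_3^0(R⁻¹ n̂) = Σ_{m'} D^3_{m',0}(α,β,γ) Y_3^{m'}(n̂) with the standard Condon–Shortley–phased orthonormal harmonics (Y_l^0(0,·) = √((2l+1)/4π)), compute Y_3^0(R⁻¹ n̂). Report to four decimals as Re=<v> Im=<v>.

Need the full column D^3_{m',0} for m'=−3..3 at α=6.2582, β=0.4655, γ=3.6392.
cos(β/2)=0.973036, sin(β/2)=0.230654
d^3_{-3,0}: single k=3 term ⇒ +0.050558;  D = +0.050416-0.003786i
d^3_{-2,0}: k∈[2..3] ⇒ +0.261215 -0.014678 = +0.246537;  D = +0.246230-0.012315i
d^3_{-1,0}: k∈[1..3] ⇒ +0.696941 -0.117485 +0.002201 = +0.581657;  D = +0.581475-0.014531i
d^3_{0,0}: k∈[0..3] ⇒ +0.848736 -0.429221 +0.024118 -0.000151 = +0.443483;  D = +0.443483+0.000000i
d^3_{1,0}: k∈[0..2] ⇒ -0.696941 +0.117485 -0.002201 = -0.581657;  D = -0.581475-0.014531i
d^3_{2,0}: k∈[0..1] ⇒ +0.261215 -0.014678 = +0.246537;  D = +0.246230+0.012315i
d^3_{3,0}: single k=0 term ⇒ -0.050558;  D = -0.050416-0.003786i
Y_3^{m'}(θ=0.1014,φ=5.8747) and Σ D·Y over m':
  (+0.0504-0.0038i)·(+0.0001+0.0004i)  (+0.2462-0.0123i)·(+0.0071+0.0076i)  (+0.5815-0.0145i)·(+0.1186+0.0513i)  (+0.4435+0.0000i)·(+0.7235+0.0000i)  (-0.5815-0.0145i)·(-0.1186+0.0513i)  (+0.2462+0.0123i)·(+0.0071-0.0076i)  (-0.0504-0.0038i)·(-0.0001+0.0004i)
Y_3^0(R⁻¹ n̂) = +0.463938-0.000000i

Re=0.4639 Im=0.0000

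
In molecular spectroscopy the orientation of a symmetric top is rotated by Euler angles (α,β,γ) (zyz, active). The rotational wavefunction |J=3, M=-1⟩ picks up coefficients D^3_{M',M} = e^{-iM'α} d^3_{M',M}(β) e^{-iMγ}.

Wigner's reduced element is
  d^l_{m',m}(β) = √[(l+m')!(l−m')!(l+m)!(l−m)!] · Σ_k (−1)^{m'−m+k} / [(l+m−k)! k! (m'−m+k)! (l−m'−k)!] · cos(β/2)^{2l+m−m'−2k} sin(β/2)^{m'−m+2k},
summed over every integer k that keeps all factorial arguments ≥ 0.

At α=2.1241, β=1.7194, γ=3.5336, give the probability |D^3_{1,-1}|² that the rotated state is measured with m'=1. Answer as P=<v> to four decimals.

P=0.0954

D^3_{1,-1}(2.1241,1.7194,3.5336) = e^{-i·1·2.1241}·d^3_{1,-1}(1.7194)·e^{-i·-1·3.5336}. Compute d first:
Half-angle: c=0.652665, s=0.757647. N=√(24·2·2·24)=48.000000
k∈{0,1,2} keeps every argument non-negative
  k=0: (−1)^2·48.0000/(8)·0.6527^4·0.7576^2 = +0.624950
  k=1: (−1)^3·48.0000/(6)·0.6527^2·0.7576^4 = -1.122891
  k=2: (−1)^4·48.0000/(48)·0.6527^0·0.7576^6 = +0.189148
d^3_{1,-1}(1.7194) = +0.624950 -1.122891 +0.189148 = -0.308793
|D^3_{1,-1}|² = |d^3_{1,-1}(β)|² = (-0.308793)² = 0.095353 (the z-rotation phases have unit modulus)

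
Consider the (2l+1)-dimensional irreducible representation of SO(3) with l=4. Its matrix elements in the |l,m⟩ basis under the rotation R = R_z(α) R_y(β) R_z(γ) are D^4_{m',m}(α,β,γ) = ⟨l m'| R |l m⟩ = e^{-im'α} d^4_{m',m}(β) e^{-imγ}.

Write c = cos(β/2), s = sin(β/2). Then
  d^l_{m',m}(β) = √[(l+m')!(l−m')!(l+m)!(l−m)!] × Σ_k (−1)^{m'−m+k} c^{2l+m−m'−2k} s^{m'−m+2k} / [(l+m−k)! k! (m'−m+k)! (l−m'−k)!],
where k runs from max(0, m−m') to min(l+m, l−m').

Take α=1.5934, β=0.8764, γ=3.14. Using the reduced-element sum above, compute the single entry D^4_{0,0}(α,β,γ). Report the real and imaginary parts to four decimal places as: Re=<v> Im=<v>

Re=-0.4270 Im=0.0000

D^4_{0,0}(1.5934,0.8764,3.14) = e^{-i·0·1.5934}·d^4_{0,0}(0.8764)·e^{-i·0·3.14}. Compute d first:
c=cos(0.8764/2)=0.905517, s=sin(0.8764/2)=0.424310; N=√[24·24·24·24]=576.000000
The bounds max(0,m−m')=0 and min(l+m,l−m')=4 give 5 terms
  k=0: (−1)^0·576.0000/(576)·0.9055^8·0.4243^0 = +0.452035
  k=1: (−1)^1·576.0000/(36)·0.9055^6·0.4243^2 = -1.588058
  k=2: (−1)^2·576.0000/(16)·0.9055^4·0.4243^4 = +0.784554
  k=3: (−1)^3·576.0000/(36)·0.9055^2·0.4243^6 = -0.076562
  k=4: (−1)^4·576.0000/(576)·0.9055^0·0.4243^8 = +0.001051
d^4_{0,0}(0.8764) = +0.452035 -1.588058 +0.784554 -0.076562 +0.001051 = -0.426980
Attach z-rotation phases: D = e^{-i(0)(1.5934)}·(-0.426980)·e^{-i(0)(3.14)} = -0.426980+0.000000i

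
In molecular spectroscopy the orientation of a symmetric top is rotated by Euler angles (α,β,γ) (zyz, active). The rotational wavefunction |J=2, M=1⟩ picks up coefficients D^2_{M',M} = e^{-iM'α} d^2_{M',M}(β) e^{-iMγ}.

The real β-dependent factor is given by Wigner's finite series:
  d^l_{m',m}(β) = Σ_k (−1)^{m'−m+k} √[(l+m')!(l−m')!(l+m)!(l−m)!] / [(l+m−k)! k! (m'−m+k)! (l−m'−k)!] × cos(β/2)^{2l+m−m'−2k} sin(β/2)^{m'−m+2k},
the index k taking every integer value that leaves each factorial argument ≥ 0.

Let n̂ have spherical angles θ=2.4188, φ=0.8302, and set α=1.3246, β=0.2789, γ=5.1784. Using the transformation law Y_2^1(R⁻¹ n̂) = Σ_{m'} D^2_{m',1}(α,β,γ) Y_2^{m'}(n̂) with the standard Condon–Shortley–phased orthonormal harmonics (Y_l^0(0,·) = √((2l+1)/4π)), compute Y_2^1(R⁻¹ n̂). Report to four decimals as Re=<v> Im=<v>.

Need the full column D^2_{m',1} for m'=−2..2 at α=1.3246, β=0.2789, γ=5.1784.
cos(β/2)=0.990293, sin(β/2)=0.138998
d^2_{-2,1}: single k=3 term ⇒ +0.005319;  D = -0.004352-0.003057i
d^2_{-1,1}: k∈[2..3] ⇒ +0.056842 -0.000373 = +0.056469;  D = -0.042742+0.036903i
d^2_{0,1}: k∈[1..2] ⇒ +0.330656 -0.006514 = +0.324142;  D = +0.145645+0.289578i
d^2_{1,1}: k∈[0..1] ⇒ +0.961732 -0.056842 = +0.904890;  D = +0.883117-0.197310i
d^2_{2,1}: single k=0 term ⇒ -0.269979;  D = -0.007122+0.269885i
Y_2^{m'}(θ=2.4188,φ=0.8302) and Σ D·Y over m':
  (-0.0044-0.0031i)·(-0.0151-0.1683i)  (-0.0427+0.0369i)·(-0.2586+0.2829i)  (+0.1456+0.2896i)·(+0.2168+0.0000i)  (+0.8831-0.1973i)·(+0.2586+0.2829i)  (-0.0071+0.2699i)·(-0.0151+0.1683i)
Y_2^1(R⁻¹ n̂) = +0.270590+0.235419i

Re=0.2706 Im=0.2354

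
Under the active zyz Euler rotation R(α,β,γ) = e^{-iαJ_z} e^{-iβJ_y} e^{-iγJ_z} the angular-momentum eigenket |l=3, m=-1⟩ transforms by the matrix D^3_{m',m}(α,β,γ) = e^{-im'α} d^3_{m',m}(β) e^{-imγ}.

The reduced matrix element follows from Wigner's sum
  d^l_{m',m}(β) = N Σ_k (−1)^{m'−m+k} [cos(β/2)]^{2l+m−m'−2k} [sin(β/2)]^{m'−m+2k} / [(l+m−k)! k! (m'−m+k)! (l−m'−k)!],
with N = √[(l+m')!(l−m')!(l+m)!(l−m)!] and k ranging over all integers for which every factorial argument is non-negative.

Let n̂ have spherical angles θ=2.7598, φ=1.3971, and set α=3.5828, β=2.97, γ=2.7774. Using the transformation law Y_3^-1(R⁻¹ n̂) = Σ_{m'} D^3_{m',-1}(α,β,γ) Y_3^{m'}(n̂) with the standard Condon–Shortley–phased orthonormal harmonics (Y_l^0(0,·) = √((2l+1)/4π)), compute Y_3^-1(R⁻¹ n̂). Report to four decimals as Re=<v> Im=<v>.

Need the full column D^3_{m',-1} for m'=−3..3 at α=3.5828, β=2.97, γ=2.7774.
cos(β/2)=0.085691, sin(β/2)=0.996322
d^3_{-3,-1}: single k=2 term ⇒ +0.000207;  D = +0.000119+0.000170i
d^3_{-2,-1}: k∈[1..2] ⇒ +0.000015 -0.003936 = -0.003921;  D = +0.003406+0.001942i
d^3_{-1,-1}: k∈[0..2] ⇒ +0.000000 -0.000428 +0.043413 = +0.042985;  D = +0.042858+0.003307i
d^3_{0,-1}: k∈[0..2] ⇒ -0.000016 +0.006467 -0.291423 = -0.284972;  D = +0.266281-0.101506i
d^3_{1,-1}: k∈[0..2] ⇒ +0.000321 -0.057884 +0.978132 = +0.920569;  D = +0.637792-0.663830i
d^3_{2,-1}: k∈[0..1] ⇒ -0.003936 +0.266032 = +0.262096;  D = -0.083488+0.248443i
d^3_{3,-1}: single k=0 term ⇒ +0.028023;  D = -0.003272-0.027831i
Y_3^{m'}(θ=2.7598,φ=1.3971) and Σ D·Y over m':
  (+0.0001+0.0002i)·(-0.0107+0.0187i)  (+0.0034+0.0019i)·(+0.1238+0.0448i)  (+0.0429+0.0033i)·(+0.0688-0.3921i)  (+0.2663-0.1015i)·(-0.4522+0.0000i)  (+0.6378-0.6638i)·(-0.0688-0.3921i)  (-0.0835+0.2484i)·(+0.1238-0.0448i)  (-0.0033-0.0278i)·(+0.0107+0.0187i)
Y_3^-1(R⁻¹ n̂) = -0.418715-0.140537i

Re=-0.4187 Im=-0.1405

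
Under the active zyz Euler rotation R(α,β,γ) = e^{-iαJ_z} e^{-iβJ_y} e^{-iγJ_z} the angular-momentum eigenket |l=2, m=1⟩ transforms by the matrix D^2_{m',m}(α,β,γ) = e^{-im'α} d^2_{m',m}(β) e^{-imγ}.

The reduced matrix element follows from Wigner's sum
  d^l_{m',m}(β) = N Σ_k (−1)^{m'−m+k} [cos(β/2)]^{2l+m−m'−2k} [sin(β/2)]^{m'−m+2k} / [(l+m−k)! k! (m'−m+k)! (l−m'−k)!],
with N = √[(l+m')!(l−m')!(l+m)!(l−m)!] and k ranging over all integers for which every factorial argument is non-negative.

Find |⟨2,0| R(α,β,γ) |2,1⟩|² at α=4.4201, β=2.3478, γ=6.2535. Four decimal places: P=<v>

P=0.3749

First d^2_{0,1}(β=2.3478), then the phase factors e^{-i(0)α} and e^{-i(1)γ}:
c=cos(2.3478/2)=0.386558, s=sin(2.3478/2)=0.922265; N=√[2·2·6·1]=4.898979
k: max(0,(1)−(0))=1 … min(2+(1),2−(0))=2
  k=1: (−1)^0·4.8990/(2)·0.3866^3·0.9223^1 = +0.130489
  k=2: (−1)^1·4.8990/(2)·0.3866^1·0.9223^3 = -0.742775
d^2_{0,1}(2.3478) = +0.130489 -0.742775 = -0.612286
|D^2_{0,1}|² = |d^2_{0,1}(β)|² = (-0.612286)² = 0.374894 (the z-rotation phases have unit modulus)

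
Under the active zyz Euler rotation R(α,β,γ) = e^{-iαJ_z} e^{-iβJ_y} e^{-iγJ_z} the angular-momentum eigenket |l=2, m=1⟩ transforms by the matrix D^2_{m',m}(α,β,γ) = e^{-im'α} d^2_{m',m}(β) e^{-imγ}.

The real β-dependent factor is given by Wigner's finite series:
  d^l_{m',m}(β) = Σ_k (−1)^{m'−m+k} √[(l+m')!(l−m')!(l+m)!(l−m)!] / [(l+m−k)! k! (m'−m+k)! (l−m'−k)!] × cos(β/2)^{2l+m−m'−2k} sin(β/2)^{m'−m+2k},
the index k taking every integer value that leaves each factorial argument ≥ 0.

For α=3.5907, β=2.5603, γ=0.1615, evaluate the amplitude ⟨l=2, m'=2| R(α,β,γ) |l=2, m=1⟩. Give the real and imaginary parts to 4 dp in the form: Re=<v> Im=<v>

Re=-0.0221 Im=0.0393

D^2_{2,1}(3.5907,2.5603,0.1615) = e^{-i·2·3.5907}·d^2_{2,1}(2.5603)·e^{-i·1·0.1615}. Compute d first:
With c≡cos(β/2)=0.286572 and s≡sin(β/2)=0.958059, N=[24·1·6·1]^{1/2}=12.000000
The bounds max(0,m−m')=0 and min(l+m,l−m')=0 give 1 term
  k=0: (−1)^1·12.0000/(6)·0.2866^3·0.9581^1 = -0.045094
d^2_{2,1}(2.5603) = -0.045094
Attach z-rotation phases: D = e^{-i(2)(3.5907)}·(-0.045094)·e^{-i(1)(0.1615)} = -0.022057+0.039332i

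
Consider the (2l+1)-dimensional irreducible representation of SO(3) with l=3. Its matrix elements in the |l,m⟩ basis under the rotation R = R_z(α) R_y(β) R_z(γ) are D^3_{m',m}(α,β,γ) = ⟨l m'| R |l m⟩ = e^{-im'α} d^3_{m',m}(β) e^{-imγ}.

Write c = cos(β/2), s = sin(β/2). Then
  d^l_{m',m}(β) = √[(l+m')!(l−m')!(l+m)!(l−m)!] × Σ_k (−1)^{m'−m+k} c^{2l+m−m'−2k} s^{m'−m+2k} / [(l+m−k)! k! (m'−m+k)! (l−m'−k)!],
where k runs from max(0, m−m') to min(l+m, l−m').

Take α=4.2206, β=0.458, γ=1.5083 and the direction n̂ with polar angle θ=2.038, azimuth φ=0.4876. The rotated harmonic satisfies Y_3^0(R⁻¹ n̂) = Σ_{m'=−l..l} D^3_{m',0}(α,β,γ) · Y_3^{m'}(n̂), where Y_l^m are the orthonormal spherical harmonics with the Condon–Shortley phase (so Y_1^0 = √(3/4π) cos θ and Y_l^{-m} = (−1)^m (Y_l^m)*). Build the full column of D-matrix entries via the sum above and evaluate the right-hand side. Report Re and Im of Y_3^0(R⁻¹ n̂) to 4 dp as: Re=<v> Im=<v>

Need the full column D^3_{m',0} for m'=−3..3 at α=4.2206, β=0.458, γ=1.5083.
cos(β/2)=0.973894, sin(β/2)=0.227004
d^3_{-3,0}: single k=3 term ⇒ +0.048322;  D = +0.048103+0.004604i
d^3_{-2,0}: k∈[2..3] ⇒ +0.253906 -0.013795 = +0.240111;  D = -0.133033+0.199889i
d^3_{-1,0}: k∈[1..3] ⇒ +0.688941 -0.112291 +0.002034 = +0.578683;  D = -0.273256-0.510103i
d^3_{0,0}: k∈[0..3] ⇒ +0.853237 -0.417210 +0.022667 -0.000137 = +0.458557;  D = +0.458557+0.000000i
d^3_{1,0}: k∈[0..2] ⇒ -0.688941 +0.112291 -0.002034 = -0.578683;  D = +0.273256-0.510103i
d^3_{2,0}: k∈[0..1] ⇒ +0.253906 -0.013795 = +0.240111;  D = -0.133033-0.199889i
d^3_{3,0}: single k=0 term ⇒ -0.048322;  D = -0.048103+0.004604i
Y_3^{m'}(θ=2.038,φ=0.4876) and Σ D·Y over m':
  (+0.0481+0.0046i)·(+0.0320-0.2952i)  (-0.1330+0.1999i)·(-0.2058+0.3037i)  (-0.2733-0.5101i)·(+0.0036-0.0019i)  (+0.4586+0.0000i)·(+0.3338+0.0000i)  (+0.2733-0.5101i)·(-0.0036-0.0019i)  (-0.1330-0.1999i)·(-0.2058-0.3037i)  (-0.0481+0.0046i)·(-0.0320-0.2952i)
Y_3^0(R⁻¹ n̂) = +0.088227+0.000000i

Re=0.0882 Im=0.0000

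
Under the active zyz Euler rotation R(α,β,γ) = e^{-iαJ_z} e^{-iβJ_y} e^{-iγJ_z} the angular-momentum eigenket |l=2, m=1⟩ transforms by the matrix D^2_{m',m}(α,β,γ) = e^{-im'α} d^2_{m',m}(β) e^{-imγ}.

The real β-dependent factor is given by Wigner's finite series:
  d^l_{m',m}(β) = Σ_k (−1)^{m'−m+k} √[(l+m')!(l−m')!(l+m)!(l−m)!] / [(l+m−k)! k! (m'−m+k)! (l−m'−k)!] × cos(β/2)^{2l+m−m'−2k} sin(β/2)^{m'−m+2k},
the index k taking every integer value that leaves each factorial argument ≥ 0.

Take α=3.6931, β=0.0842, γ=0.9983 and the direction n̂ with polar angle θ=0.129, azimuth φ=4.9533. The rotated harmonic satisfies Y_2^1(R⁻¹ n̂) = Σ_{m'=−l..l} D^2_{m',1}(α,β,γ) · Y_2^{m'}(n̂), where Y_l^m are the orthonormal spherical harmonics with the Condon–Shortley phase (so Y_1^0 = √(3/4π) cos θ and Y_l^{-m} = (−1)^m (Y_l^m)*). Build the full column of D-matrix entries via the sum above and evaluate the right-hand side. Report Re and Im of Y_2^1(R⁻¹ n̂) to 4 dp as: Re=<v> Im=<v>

Need the full column D^2_{m',1} for m'=−2..2 at α=3.6931, β=0.0842, γ=0.9983.
cos(β/2)=0.999114, sin(β/2)=0.042088
d^2_{-2,1}: single k=3 term ⇒ +0.000149;  D = +0.000148+0.000016i
d^2_{-1,1}: k∈[2..3] ⇒ +0.005305 -0.000003 = +0.005302;  D = -0.004781+0.002291i
d^2_{0,1}: k∈[1..2] ⇒ +0.102819 -0.000182 = +0.102637;  D = +0.055602-0.086271i
d^2_{1,1}: k∈[0..1] ⇒ +0.996460 -0.005305 = +0.991156;  D = -0.020802+0.990937i
d^2_{2,1}: single k=0 term ⇒ -0.083952;  D = +0.042478+0.072412i
Y_2^{m'}(θ=0.129,φ=4.9533) and Σ D·Y over m':
  (+0.0001+0.0000i)·(-0.0057+0.0030i)  (-0.0048+0.0023i)·(+0.0235+0.0957i)  (+0.0556-0.0863i)·(+0.6151+0.0000i)  (-0.0208+0.9909i)·(-0.0235+0.0957i)  (+0.0425+0.0724i)·(-0.0057-0.0030i)
Y_2^1(R⁻¹ n̂) = -0.060511-0.079299i

Re=-0.0605 Im=-0.0793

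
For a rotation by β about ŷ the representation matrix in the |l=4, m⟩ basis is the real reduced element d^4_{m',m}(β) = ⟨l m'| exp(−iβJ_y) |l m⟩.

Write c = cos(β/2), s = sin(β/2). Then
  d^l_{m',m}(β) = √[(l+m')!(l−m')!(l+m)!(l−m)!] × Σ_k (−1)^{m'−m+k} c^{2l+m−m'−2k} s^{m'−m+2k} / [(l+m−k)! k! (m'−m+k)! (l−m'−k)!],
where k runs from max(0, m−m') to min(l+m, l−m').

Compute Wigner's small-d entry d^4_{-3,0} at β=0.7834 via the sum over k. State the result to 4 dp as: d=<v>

d^4_{-3,0}(β=0.7834) via Wigner's sum:
Half-angle: c=0.924261, s=0.381760. N=√(1·5040·24·24)=1703.830978
Admissible k: 3..4 (factorial args all ≥0)
  k=3: (−1)^0·1703.8310/(144)·0.9243^5·0.3818^3 = +0.444028
  k=4: (−1)^1·1703.8310/(144)·0.9243^3·0.3818^5 = -0.075753
d^4_{-3,0}(0.7834) = +0.444028 -0.075753 = +0.368274

d=0.3683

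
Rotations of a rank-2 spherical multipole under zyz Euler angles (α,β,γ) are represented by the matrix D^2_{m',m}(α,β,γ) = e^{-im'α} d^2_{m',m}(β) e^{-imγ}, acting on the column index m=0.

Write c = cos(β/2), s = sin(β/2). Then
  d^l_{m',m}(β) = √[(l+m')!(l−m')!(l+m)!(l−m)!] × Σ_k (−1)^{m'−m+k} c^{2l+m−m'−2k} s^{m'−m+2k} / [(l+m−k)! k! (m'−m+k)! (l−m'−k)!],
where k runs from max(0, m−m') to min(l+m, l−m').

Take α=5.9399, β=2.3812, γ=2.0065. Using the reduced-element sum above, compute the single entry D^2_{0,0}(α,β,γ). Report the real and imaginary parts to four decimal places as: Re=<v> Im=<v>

D^2_{0,0}(5.9399,2.3812,2.0065) = e^{-i·0·5.9399}·d^2_{0,0}(2.3812)·e^{-i·0·2.0065}. Compute d first:
Half-angle: c=0.371103, s=0.928592. N=√(2·2·2·2)=4.000000
k: max(0,(0)−(0))=0 … min(2+(0),2−(0))=2
  k=0: (−1)^0·4.0000/(4)·0.3711^4·0.9286^0 = +0.018966
  k=1: (−1)^1·4.0000/(1)·0.3711^2·0.9286^2 = -0.475005
  k=2: (−1)^2·4.0000/(4)·0.3711^0·0.9286^4 = +0.743531
d^2_{0,0}(2.3812) = +0.018966 -0.475005 +0.743531 = +0.287493
Attach z-rotation phases: D = e^{-i(0)(5.9399)}·(+0.287493)·e^{-i(0)(2.0065)} = +0.287493+0.000000i

Re=0.2875 Im=0.0000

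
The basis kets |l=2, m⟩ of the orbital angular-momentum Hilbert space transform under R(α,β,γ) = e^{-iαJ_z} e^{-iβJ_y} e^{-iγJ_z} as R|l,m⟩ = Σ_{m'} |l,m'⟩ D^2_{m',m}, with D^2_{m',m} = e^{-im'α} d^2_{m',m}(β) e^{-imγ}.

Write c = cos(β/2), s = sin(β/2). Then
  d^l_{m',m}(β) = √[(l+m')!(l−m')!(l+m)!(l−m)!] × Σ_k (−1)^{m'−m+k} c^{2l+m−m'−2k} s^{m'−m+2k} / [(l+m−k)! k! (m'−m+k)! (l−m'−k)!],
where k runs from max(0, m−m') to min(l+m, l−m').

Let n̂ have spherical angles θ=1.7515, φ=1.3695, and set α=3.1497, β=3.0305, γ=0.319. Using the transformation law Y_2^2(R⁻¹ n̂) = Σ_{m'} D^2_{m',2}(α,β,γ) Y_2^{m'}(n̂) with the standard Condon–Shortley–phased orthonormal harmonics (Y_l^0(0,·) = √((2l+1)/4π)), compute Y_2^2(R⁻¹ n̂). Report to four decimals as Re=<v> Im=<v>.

Need the full column D^2_{m',2} for m'=−2..2 at α=3.1497, β=3.0305, γ=0.319.
cos(β/2)=0.055518, sin(β/2)=0.998458
d^2_{-2,2}: single k=4 term ⇒ +0.993845;  D = +0.807837-0.578902i
d^2_{-1,2}: single k=3 term ⇒ +0.110523;  D = -0.089312+0.065104i
d^2_{0,2}: single k=2 term ⇒ +0.007527;  D = +0.006046-0.004483i
d^2_{1,2}: single k=1 term ⇒ +0.000342;  D = -0.000273+0.000206i
d^2_{2,2}: single k=0 term ⇒ +0.000010;  D = +0.000008-0.000006i
Y_2^{m'}(θ=1.7515,φ=1.3695) and Σ D·Y over m':
  (+0.8078-0.5789i)·(-0.3439-0.1465i)  (-0.0893+0.0651i)·(-0.0273+0.1338i)  (+0.0060-0.0045i)·(-0.2848+0.0000i)  (-0.0003+0.0002i)·(+0.0273+0.1338i)  (+0.0000-0.0000i)·(-0.3439+0.1465i)
Y_2^2(R⁻¹ n̂) = -0.370641+0.068298i

Re=-0.3706 Im=0.0683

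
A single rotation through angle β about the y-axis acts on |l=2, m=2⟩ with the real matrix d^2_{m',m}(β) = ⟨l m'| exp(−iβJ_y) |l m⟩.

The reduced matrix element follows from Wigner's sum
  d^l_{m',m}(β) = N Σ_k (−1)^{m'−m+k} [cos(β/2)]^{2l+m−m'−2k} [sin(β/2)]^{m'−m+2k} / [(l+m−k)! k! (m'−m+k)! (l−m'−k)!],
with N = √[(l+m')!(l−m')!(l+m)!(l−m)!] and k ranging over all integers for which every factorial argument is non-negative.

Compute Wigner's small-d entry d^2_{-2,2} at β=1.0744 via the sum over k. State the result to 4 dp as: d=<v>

d^2_{-2,2}(β=1.0744) via Wigner's sum:
c=cos(1.0744/2)=0.859145, s=sin(1.0744/2)=0.511732; N=√[1·24·24·1]=24.000000
The bounds max(0,m−m')=4 and min(l+m,l−m')=4 give 1 term
  k=4: (−1)^0·24.0000/(24)·0.8591^0·0.5117^4 = +0.068576
d^2_{-2,2}(1.0744) = +0.068576

d=0.0686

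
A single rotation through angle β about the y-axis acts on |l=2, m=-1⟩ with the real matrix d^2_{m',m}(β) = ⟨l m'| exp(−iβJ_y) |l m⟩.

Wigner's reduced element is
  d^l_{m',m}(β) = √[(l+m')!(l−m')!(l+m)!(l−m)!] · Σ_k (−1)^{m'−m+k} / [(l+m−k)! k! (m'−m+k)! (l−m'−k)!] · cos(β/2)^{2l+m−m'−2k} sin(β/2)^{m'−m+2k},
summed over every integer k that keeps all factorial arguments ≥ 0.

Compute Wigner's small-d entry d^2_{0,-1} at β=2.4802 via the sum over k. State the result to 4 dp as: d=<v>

d=0.5936

d^2_{0,-1}(β=2.4802) via Wigner's sum:
c=cos(2.4802/2)=0.324702, s=sin(2.4802/2)=0.945816; N=√[2·2·1·6]=4.898979
k∈{0,1} keeps every argument non-negative
  k=0: (−1)^1·4.8990/(2)·0.3247^3·0.9458^1 = -0.079312
  k=1: (−1)^2·4.8990/(2)·0.3247^1·0.9458^3 = +0.672947
d^2_{0,-1}(2.4802) = -0.079312 +0.672947 = +0.593635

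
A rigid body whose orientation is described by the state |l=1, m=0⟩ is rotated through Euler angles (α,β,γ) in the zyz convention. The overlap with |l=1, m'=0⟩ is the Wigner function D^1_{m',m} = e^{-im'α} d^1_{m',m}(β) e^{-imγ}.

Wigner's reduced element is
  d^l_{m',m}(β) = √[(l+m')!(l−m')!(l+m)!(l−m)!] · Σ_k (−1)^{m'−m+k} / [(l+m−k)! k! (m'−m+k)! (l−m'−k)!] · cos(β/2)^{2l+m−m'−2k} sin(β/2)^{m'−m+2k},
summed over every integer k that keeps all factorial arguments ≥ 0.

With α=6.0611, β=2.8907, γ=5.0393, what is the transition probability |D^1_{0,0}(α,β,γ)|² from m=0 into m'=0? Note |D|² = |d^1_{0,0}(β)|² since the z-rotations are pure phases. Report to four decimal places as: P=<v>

P=0.9384

Split into d^1_{0,0}(β=2.8907) × two z-phases.
c=cos(2.8907/2)=0.125118, s=sin(2.8907/2)=0.992142; N=√[1·1·1·1]=1.000000
k: max(0,(0)−(0))=0 … min(1+(0),1−(0))=1
  k=0: (−1)^0·1.0000/(1)·0.1251^2·0.9921^0 = +0.015654
  k=1: (−1)^1·1.0000/(1)·0.1251^0·0.9921^2 = -0.984346
d^1_{0,0}(2.8907) = +0.015654 -0.984346 = -0.968691
|D^1_{0,0}|² = |d^1_{0,0}(β)|² = (-0.968691)² = 0.938363 (the z-rotation phases have unit modulus)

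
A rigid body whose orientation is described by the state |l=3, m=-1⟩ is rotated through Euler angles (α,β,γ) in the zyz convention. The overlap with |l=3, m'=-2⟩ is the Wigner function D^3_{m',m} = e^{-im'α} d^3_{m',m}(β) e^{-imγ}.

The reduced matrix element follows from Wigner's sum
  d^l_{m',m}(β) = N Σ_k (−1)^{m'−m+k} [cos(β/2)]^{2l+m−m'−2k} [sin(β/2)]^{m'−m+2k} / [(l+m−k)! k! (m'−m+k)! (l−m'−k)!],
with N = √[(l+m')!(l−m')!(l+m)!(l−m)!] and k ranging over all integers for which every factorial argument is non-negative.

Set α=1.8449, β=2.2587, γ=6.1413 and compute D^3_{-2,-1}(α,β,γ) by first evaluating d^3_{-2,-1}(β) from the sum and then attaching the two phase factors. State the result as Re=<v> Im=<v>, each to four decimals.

Re=0.2975 Im=0.1280

Split into d^3_{-2,-1}(β=2.2587) × two z-phases.
c=cos(2.2587/2)=0.427248, s=sin(2.2587/2)=0.904135; N=√[1·120·2·24]=75.894664
Admissible k: 1..2 (factorial args all ≥0)
  k=1: (−1)^0·75.8947/(24)·0.4272^5·0.9041^1 = +0.040703
  k=2: (−1)^1·75.8947/(12)·0.4272^3·0.9041^3 = -0.364559
d^3_{-2,-1}(2.2587) = +0.040703 -0.364559 = -0.323856
D = (-0.853460-0.521158i)·(-0.323856)·(+0.989951-0.141410i) = +0.297488+0.127999i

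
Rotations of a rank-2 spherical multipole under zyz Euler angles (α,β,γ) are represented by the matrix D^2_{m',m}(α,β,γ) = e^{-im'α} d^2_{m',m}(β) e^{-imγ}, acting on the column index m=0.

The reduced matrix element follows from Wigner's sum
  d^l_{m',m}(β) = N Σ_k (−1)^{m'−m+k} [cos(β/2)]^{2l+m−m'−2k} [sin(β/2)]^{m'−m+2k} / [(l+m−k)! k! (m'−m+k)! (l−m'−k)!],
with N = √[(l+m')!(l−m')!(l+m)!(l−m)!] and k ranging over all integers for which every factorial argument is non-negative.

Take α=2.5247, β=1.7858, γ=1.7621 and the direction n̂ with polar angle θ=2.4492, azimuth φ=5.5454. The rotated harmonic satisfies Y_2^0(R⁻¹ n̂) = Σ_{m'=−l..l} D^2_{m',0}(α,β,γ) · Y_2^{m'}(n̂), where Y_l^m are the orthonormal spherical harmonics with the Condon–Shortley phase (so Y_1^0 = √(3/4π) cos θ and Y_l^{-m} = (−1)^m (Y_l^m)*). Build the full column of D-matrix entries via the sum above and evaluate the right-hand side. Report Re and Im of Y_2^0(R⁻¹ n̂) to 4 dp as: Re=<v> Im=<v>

Re=-0.1196 Im=0.0000

Need the full column D^2_{m',0} for m'=−2..2 at α=2.5247, β=1.7858, γ=1.7621.
cos(β/2)=0.627156, sin(β/2)=0.778894
d^2_{-2,0}: single k=2 term ⇒ +0.584498;  D = +0.193275-0.551618i
d^2_{-1,0}: k∈[1..2] ⇒ +0.470631 -0.725915 = -0.255284;  D = +0.208230-0.147683i
d^2_{0,0}: k∈[0..2] ⇒ +0.154704 -0.954481 +0.368055 = -0.431722;  D = -0.431722+0.000000i
d^2_{1,0}: k∈[0..1] ⇒ -0.470631 +0.725915 = +0.255284;  D = -0.208230-0.147683i
d^2_{2,0}: single k=0 term ⇒ +0.584498;  D = +0.193275+0.551618i
Y_2^{m'}(θ=2.4492,φ=5.5454) and Σ D·Y over m':
  (+0.1933-0.5516i)·(+0.0150+0.1567i)  (+0.2082-0.1477i)·(-0.2809-0.2553i)  (-0.4317+0.0000i)·(+0.2452+0.0000i)  (-0.2082-0.1477i)·(+0.2809-0.2553i)  (+0.1933+0.5516i)·(+0.0150-0.1567i)
Y_2^0(R⁻¹ n̂) = -0.119588+0.000000i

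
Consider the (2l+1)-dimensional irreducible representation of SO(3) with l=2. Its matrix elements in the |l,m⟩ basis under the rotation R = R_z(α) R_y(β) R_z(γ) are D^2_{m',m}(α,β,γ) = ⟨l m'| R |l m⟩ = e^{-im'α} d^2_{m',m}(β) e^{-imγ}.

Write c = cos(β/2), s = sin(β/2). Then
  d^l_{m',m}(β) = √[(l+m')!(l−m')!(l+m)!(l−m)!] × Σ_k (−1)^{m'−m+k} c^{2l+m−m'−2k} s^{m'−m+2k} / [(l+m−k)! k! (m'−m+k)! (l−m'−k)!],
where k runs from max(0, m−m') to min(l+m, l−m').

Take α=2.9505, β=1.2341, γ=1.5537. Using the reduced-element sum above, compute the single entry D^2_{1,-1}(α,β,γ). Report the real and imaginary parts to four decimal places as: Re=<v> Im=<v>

First d^2_{1,-1}(β=1.2341), then the phase factors e^{-i(1)α} and e^{-i(-1)γ}:
c=cos(1.2341/2)=0.815589, s=sin(1.2341/2)=0.578632; N=√[6·1·1·6]=6.000000
The bounds max(0,m−m')=0 and min(l+m,l−m')=1 give 2 terms
  k=0: (−1)^2·6.0000/(2)·0.8156^2·0.5786^2 = +0.668141
  k=1: (−1)^3·6.0000/(6)·0.8156^0·0.5786^4 = -0.112101
d^2_{1,-1}(1.2341) = +0.668141 -0.112101 = +0.556041
D = (-0.981797-0.189932i)·(+0.556041)·(+0.017095+0.999854i) = +0.096262-0.547645i

Re=0.0963 Im=-0.5476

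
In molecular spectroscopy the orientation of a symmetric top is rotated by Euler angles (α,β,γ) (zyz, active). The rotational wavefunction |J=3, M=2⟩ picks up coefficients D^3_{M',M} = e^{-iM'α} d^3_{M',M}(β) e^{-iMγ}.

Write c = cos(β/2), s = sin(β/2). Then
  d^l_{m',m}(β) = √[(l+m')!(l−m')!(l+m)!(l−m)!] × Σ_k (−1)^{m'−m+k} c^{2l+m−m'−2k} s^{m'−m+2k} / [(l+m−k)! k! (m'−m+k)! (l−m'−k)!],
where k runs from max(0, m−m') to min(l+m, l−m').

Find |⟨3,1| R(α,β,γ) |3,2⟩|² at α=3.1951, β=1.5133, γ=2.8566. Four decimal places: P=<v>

D^3_{1,2}(3.1951,1.5133,2.8566) = e^{-i·1·3.1951}·d^3_{1,2}(1.5133)·e^{-i·2·2.8566}. Compute d first:
c=cos(1.5133/2)=0.727140, s=sin(1.5133/2)=0.686489; N=√[24·2·120·1]=75.894664
k: max(0,(2)−(1))=1 … min(3+(2),3−(1))=2
  k=1: (−1)^0·75.8947/(24)·0.7271^5·0.6865^1 = +0.441289
  k=2: (−1)^1·75.8947/(12)·0.7271^3·0.6865^3 = -0.786657
d^3_{1,2}(1.5133) = +0.441289 -0.786657 = -0.345367
|D^3_{1,2}|² = |d^3_{1,2}(β)|² = (-0.345367)² = 0.119279 (the z-rotation phases have unit modulus)

P=0.1193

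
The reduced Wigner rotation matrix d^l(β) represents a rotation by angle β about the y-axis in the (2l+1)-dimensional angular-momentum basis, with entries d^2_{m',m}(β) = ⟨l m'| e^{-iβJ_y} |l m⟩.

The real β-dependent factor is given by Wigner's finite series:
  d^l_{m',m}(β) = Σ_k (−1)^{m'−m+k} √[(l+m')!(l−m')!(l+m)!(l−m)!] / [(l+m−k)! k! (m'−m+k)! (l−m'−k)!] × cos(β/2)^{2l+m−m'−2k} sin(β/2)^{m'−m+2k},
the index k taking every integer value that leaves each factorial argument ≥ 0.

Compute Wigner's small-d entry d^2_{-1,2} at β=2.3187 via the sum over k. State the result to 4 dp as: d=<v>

d=0.6159

d^2_{-1,2}(β=2.3187) via Wigner's sum:
c=cos(2.3187/2)=0.399935, s=sin(2.3187/2)=0.916543; N=√[1·6·24·1]=12.000000
k∈{3} keeps every argument non-negative
  k=3: (−1)^0·12.0000/(6)·0.3999^1·0.9165^3 = +0.615856
d^2_{-1,2}(2.3187) = +0.615856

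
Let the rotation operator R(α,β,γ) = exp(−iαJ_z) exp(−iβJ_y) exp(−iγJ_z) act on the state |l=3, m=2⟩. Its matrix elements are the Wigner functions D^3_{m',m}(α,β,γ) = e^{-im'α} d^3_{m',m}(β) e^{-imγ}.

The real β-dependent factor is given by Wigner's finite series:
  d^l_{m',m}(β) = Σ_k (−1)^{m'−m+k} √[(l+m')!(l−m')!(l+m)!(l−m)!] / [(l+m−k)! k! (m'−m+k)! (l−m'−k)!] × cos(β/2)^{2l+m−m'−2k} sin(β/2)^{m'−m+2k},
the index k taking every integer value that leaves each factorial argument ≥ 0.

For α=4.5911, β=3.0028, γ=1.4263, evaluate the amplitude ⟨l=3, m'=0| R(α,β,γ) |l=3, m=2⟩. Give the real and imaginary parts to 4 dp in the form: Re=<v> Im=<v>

D^3_{0,2}(4.5911,3.0028,1.4263) = e^{-i·0·4.5911}·d^3_{0,2}(3.0028)·e^{-i·2·1.4263}. Compute d first:
c=cos(3.0028/2)=0.069341, s=sin(3.0028/2)=0.997593; N=√[6·6·120·1]=65.726707
k∈{2,3} keeps every argument non-negative
  k=2: (−1)^0·65.7267/(12)·0.0693^4·0.9976^2 = +0.000126
  k=3: (−1)^1·65.7267/(12)·0.0693^2·0.9976^4 = -0.026083
d^3_{0,2}(3.0028) = +0.000126 -0.026083 = -0.025957
Attach z-rotation phases: D = e^{-i(0)(4.5911)}·(-0.025957)·e^{-i(2)(1.4263)} = +0.024880+0.007397i

Re=0.0249 Im=0.0074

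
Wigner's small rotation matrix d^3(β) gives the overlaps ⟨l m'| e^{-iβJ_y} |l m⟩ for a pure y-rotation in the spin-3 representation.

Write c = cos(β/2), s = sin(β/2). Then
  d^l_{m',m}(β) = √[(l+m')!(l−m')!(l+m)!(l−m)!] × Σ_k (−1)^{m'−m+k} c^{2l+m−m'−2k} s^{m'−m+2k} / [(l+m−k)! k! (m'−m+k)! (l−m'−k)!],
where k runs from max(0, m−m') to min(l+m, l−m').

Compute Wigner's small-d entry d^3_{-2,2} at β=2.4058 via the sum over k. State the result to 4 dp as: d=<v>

d^3_{-2,2}(β=2.4058) via Wigner's sum:
c=cos(2.4058/2)=0.359653, s=sin(2.4058/2)=0.933086; N=√[1·120·120·1]=120.000000
Admissible k: 4..5 (factorial args all ≥0)
  k=4: (−1)^0·120.0000/(24)·0.3597^2·0.9331^4 = +0.490258
  k=5: (−1)^1·120.0000/(120)·0.3597^0·0.9331^6 = -0.659979
d^3_{-2,2}(2.4058) = +0.490258 -0.659979 = -0.169721

d=-0.1697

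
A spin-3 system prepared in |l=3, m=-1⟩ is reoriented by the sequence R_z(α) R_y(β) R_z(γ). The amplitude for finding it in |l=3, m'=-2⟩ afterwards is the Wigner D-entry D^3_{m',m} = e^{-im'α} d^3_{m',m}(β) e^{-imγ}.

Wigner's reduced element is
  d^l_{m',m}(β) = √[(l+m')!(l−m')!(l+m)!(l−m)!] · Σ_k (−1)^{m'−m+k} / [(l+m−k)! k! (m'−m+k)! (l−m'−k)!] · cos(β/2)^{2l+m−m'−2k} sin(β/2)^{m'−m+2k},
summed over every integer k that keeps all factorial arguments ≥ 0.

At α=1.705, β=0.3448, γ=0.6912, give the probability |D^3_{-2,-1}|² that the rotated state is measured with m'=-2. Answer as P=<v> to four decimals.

P=0.2236

D^3_{-2,-1}(1.705,0.3448,0.6912) = e^{-i·-2·1.705}·d^3_{-2,-1}(0.3448)·e^{-i·-1·0.6912}. Compute d first:
Half-angle: c=0.985176, s=0.171547. N=√(1·120·2·24)=75.894664
k∈{1,2} keeps every argument non-negative
  k=1: (−1)^0·75.8947/(24)·0.9852^5·0.1715^1 = +0.503446
  k=2: (−1)^1·75.8947/(12)·0.9852^3·0.1715^3 = -0.030530
d^3_{-2,-1}(0.3448) = +0.503446 -0.030530 = +0.472916
|D^3_{-2,-1}|² = |d^3_{-2,-1}(β)|² = (+0.472916)² = 0.223650 (the z-rotation phases have unit modulus)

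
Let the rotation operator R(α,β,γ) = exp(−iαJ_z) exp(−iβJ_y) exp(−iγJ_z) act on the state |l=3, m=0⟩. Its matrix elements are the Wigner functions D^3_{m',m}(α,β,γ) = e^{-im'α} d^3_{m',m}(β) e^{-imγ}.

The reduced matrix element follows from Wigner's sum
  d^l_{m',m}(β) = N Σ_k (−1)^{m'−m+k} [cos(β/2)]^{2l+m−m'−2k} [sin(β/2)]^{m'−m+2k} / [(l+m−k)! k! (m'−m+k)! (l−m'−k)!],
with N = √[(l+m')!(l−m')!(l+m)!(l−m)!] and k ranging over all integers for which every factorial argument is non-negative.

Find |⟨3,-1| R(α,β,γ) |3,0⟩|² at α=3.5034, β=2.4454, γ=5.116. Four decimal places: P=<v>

Split into d^3_{-1,0}(β=2.4454) × two z-phases.
Half-angle: c=0.341109, s=0.940024. N=√(2·24·6·6)=41.569219
The bounds max(0,m−m')=1 and min(l+m,l−m')=3 give 3 terms
  k=1: (−1)^0·41.5692/(12)·0.3411^5·0.9400^1 = +0.015038
  k=2: (−1)^1·41.5692/(4)·0.3411^3·0.9400^3 = -0.342616
  k=3: (−1)^2·41.5692/(12)·0.3411^1·0.9400^5 = +0.867317
d^3_{-1,0}(2.4454) = +0.015038 -0.342616 +0.867317 = +0.539739
|D^3_{-1,0}|² = |d^3_{-1,0}(β)|² = (+0.539739)² = 0.291318 (the z-rotation phases have unit modulus)

P=0.2913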